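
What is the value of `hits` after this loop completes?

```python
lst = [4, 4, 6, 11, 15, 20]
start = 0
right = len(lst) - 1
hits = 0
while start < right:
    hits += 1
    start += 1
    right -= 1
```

Iterations until pointers meet (list length 6)
`hits` takes the values: 0 → 1 → 2 → 3

Answer: 3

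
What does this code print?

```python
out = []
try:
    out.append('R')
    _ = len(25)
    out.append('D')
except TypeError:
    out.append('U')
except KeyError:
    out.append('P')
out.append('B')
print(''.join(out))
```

Execution trace: 'R' (try body) → 'U' (except TypeError) → 'B' (after the try/except). Output: RUB

Answer: RUB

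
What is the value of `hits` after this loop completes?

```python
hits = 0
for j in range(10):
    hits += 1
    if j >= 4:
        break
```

Loop breaks when j reaches 4, hits is 5
`hits` takes the values: 0 → 1 → 2 → 3 → 4 → 5

Answer: 5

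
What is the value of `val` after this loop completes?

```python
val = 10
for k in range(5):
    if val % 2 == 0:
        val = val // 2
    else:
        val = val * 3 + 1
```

Collatz-style transformation from 10
`val` takes the values: 10 → 5 → 16 → 8 → 4 → 2

Answer: 2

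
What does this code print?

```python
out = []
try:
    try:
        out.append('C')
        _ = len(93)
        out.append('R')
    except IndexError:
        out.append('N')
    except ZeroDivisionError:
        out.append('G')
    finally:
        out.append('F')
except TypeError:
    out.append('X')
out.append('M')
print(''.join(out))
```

Execution trace: 'C' (inner try body) → 'F' (inner finally) → 'X' (outer except TypeError) → 'M' (after the try/except). Output: CFXM

Answer: CFXM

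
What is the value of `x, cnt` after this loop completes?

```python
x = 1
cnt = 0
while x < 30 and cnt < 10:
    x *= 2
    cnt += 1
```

Double until >= 30 or 10 iterations
`x, cnt` takes the values: (1, 0) → (2, 0) → (2, 1) → (4, 1) → (4, 2) → (8, 2) → (8, 3) → (16, 3) → (16, 4) → (32, 4) → (32, 5)

Answer: 32, 5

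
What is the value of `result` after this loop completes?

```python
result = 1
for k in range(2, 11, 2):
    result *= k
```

Product of even numbers 2 to 10
`result` takes the values: 1 → 2 → 8 → 48 → 384 → 3840

Answer: 3840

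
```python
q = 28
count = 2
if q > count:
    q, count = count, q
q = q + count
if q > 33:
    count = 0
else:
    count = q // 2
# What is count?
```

Trace:
`q = 28` → q = 28
`count = 2` → count = 2
`if q > count: ...` → q > count is True → q = 2; count = 28
`q = q + count` → q = 30
`if q > 33: ...` → q > 33 is False, take else branch → count = 15
So count = 15

Answer: 15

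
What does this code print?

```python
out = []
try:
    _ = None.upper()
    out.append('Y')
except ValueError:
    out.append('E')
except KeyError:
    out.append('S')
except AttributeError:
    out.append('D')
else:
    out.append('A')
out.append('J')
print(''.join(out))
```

Execution trace: 'D' (except AttributeError) → 'J' (after the try/except). Output: DJ

Answer: DJ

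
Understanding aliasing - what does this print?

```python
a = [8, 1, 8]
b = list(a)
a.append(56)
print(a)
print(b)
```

Key concept: list() constructor creates copy.
Step by step:
`a = [8, 1, 8]` → a = [8, 1, 8]
`b = list(a)` → b = [8, 1, 8]
`a.append(56)` → a = [8, 1, 8, 56]
`print(a)` → prints [8, 1, 8, 56]
`print(b)` → prints [8, 1, 8]

Answer:
[8, 1, 8, 56]
[8, 1, 8]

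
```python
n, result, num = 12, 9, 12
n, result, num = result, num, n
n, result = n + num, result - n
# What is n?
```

Trace:
`n, result, num = 12, 9, 12` → n = 12; result = 9; num = 12
`n, result, num = result, num, n` → n = 9; result = 12; num = 12
`n, result = n + num, result - n` → n = 21; result = 3
So n = 21

Answer: 21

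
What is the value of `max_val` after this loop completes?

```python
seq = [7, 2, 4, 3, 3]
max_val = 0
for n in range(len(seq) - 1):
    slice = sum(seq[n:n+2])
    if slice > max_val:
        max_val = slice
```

Max sum of 2-element window in [7, 2, 4, 3, 3]
`max_val` takes the values: 0 → 9

Answer: 9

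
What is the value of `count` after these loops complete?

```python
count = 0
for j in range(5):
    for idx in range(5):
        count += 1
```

5 * 5 = 25
`count` takes the values: 0 → 1 → 2 → 3 → 4 → 5 → 6 → 7 → 8 → 9 → 10 → 11 → 12 → 13 → 14 → 15 → 16 → 17 → 18 → 19 → 20 → 21 → 22 → 23 → 24 → 25

Answer: 25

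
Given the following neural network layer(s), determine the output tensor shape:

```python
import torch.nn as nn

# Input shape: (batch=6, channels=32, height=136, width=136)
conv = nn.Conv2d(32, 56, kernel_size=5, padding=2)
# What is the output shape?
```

Input: (6, 32, 136, 136) -> Output: (6, 56, 136, 136)

Answer: (6, 56, 136, 136)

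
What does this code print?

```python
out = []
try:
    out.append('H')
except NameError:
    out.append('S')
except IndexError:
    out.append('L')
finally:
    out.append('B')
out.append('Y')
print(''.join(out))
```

Execution trace: 'H' (try body, no exception) → 'B' (finally) → 'Y' (after the try/except). Output: HBY

Answer: HBY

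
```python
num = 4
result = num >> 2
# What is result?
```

Trace:
`num = 4` → num = 4
`result = num >> 2` → result = 1
So result = 1

Answer: 1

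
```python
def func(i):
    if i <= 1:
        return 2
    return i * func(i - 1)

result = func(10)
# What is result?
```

func(10) = 10 * 9 * 8 * 7 * 6 * 5 * 4 * 3 * 2 * 2 = 7257600

Answer: 7257600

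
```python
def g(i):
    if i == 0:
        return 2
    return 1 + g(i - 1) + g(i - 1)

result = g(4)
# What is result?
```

g(i) = 1 + 2·g(i-1), g(0)=2. Closed form: (2+1)·2^4 - 1 = 47.

Answer: 47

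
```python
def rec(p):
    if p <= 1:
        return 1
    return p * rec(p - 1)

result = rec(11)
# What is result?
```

rec(11) = 11 * 10 * 9 * 8 * 7 * 6 * 5 * 4 * 3 * 2 * 1 = 39916800

Answer: 39916800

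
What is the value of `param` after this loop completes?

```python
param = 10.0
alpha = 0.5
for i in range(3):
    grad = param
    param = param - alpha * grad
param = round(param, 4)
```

Gradient descent: w = 10.0 * (1 - 0.5)^3
`param` takes the values: 10.0 → 5.0 → 2.5 → 1.25

Answer: 1.25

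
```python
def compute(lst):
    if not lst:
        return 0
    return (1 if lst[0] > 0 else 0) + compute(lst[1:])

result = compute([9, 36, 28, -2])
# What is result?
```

Count of positive elements in [9, 36, 28, -2] = 3

Answer: 3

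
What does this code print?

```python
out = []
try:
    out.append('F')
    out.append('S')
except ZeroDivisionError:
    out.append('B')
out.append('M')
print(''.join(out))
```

Execution trace: 'F' (try body) → 'S' (try body, no exception) → 'M' (after the try/except). Output: FSM

Answer: FSM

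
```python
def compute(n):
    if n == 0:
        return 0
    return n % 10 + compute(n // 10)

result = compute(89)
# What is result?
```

Sum of digits of 89: 9 + 8 = 17

Answer: 17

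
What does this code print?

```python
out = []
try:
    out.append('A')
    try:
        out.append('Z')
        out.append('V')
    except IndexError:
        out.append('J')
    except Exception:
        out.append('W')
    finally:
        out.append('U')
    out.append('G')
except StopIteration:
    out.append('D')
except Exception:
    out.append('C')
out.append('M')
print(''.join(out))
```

Execution trace: 'A' (try body) → 'Z' (inner try body) → 'V' (inner try body, no exception) → 'U' (inner finally) → 'G' (try body, no exception) → 'M' (after the try/except). Output: AZVUGM

Answer: AZVUGM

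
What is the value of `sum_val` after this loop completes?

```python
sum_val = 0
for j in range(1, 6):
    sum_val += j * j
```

Sum of squares 1² to 5² = 55
`sum_val` takes the values: 0 → 1 → 5 → 14 → 30 → 55

Answer: 55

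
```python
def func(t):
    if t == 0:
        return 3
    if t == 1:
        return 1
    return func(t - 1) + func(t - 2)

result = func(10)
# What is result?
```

Build up from base cases: func(0)=3, func(1)=1, func(2)=4, func(3)=5, func(4)=9, func(5)=14, func(6)=23, ..., func(10)=157

Answer: 157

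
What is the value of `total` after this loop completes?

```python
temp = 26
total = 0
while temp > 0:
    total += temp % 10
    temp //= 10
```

Sum digits of 26
`total` takes the values: 0 → 6 → 8

Answer: 8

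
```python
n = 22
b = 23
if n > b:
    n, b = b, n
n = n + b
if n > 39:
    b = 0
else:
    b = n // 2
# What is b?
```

Trace:
`n = 22` → n = 22
`b = 23` → b = 23
`if n > b: ...` → n > b is False → no variable changes
`n = n + b` → n = 45
`if n > 39: ...` → n > 39 is True → b = 0
So b = 0

Answer: 0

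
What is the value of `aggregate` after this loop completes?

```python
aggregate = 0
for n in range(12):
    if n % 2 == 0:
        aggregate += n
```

Sum of even numbers 0 to 11
`aggregate` takes the values: 0 → 2 → 6 → 12 → 20 → 30

Answer: 30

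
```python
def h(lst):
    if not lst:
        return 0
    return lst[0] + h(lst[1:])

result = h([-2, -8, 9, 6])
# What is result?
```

(-2) + (-8) + 9 + 6 + 0 = 5

Answer: 5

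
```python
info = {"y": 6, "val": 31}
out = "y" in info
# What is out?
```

Trace:
`info = {"y": 6, "val": 31}` → info = {'y': 6, 'val': 31}
`out = "y" in info` → out = True
So out = True

Answer: True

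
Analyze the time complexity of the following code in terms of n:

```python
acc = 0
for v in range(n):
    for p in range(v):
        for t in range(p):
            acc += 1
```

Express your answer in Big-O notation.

Each loop level contributes: n × n × n. Multiplying the contributions gives O(n^3).

Answer: O(n^3)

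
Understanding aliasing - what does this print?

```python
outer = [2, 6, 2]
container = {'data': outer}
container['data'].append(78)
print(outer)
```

Key concept: dict holds reference to list.
Step by step:
`outer = [2, 6, 2]` → outer = [2, 6, 2]
`container = {'data': outer}` → container = {'data': [2, 6, 2]}
`container['data'].append(78)` → outer = [2, 6, 2, 78]; container = {'data': [2, 6, 2, 78]}
`print(outer)` → prints [2, 6, 2, 78]

Answer: [2, 6, 2, 78]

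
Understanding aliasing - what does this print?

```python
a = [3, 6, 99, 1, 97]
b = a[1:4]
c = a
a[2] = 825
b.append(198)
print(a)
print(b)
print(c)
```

Key concept: slice vs alias.
Step by step:
`a = [3, 6, 99, 1, 97]` → a = [3, 6, 99, 1, 97]
`b = a[1:4]` → b = [6, 99, 1]
`c = a` → c = [3, 6, 99, 1, 97] (same object as a)
`a[2] = 825` → a = [3, 6, 825, 1, 97] (same object as c); c = [3, 6, 825, 1, 97] (same object as a)
`b.append(198)` → b = [6, 99, 1, 198]
`print(a)` → prints [3, 6, 825, 1, 97]
`print(b)` → prints [6, 99, 1, 198]
`print(c)` → prints [3, 6, 825, 1, 97]

Answer:
[3, 6, 825, 1, 97]
[6, 99, 1, 198]
[3, 6, 825, 1, 97]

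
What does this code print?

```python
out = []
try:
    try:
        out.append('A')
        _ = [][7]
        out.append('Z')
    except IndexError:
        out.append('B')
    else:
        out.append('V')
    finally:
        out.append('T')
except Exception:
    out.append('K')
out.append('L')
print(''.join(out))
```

Execution trace: 'A' (inner try body) → 'B' (inner except IndexError) → 'T' (inner finally) → 'L' (after the try/except). Output: ABTL

Answer: ABTL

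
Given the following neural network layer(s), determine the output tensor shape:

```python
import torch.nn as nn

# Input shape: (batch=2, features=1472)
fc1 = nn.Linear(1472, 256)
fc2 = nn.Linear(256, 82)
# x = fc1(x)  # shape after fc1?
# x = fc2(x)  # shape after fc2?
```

Input: (2, 1472) -> after fc1: (2, 256) -> Output: (2, 82)

Answer: (2, 82)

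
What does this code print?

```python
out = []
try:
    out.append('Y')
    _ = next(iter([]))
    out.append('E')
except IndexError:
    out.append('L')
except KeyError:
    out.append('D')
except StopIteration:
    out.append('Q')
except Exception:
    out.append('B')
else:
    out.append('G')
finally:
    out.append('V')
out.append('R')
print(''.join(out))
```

Execution trace: 'Y' (try body) → 'Q' (except StopIteration) → 'V' (finally) → 'R' (after the try/except). Output: YQVR

Answer: YQVR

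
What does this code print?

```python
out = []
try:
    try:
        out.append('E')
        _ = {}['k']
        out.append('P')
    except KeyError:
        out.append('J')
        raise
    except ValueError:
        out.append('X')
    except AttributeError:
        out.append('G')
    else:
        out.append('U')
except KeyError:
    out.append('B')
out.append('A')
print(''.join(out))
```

Execution trace: 'E' (inner try body) → 'J' (inner except KeyError) → 'B' (outer except KeyError) → 'A' (after the try/except). Output: EJBA

Answer: EJBA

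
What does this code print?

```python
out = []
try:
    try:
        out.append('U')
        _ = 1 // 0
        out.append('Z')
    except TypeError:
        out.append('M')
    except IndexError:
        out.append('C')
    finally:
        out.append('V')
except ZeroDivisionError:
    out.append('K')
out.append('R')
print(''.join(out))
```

Execution trace: 'U' (inner try body) → 'V' (inner finally) → 'K' (outer except ZeroDivisionError) → 'R' (after the try/except). Output: UVKR

Answer: UVKR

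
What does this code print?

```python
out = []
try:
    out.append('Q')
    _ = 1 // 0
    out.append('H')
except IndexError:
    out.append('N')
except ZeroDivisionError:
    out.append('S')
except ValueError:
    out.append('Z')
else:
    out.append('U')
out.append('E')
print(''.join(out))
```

Execution trace: 'Q' (try body) → 'S' (except ZeroDivisionError) → 'E' (after the try/except). Output: QSE

Answer: QSE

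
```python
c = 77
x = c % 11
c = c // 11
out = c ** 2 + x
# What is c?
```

Trace:
`c = 77` → c = 77
`x = c % 11` → x = 0
`c = c // 11` → c = 7
`out = c ** 2 + x` → out = 49
So c = 7

Answer: 7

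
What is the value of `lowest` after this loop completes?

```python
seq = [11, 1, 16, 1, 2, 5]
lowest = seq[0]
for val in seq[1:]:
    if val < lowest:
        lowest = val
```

Minimum of [11, 1, 16, 1, 2, 5]
`lowest` takes the values: 11 → 1

Answer: 1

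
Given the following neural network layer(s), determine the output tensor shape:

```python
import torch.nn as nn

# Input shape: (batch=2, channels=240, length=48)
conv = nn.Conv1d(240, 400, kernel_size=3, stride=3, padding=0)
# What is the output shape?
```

Input: (2, 240, 48) -> Output: (2, 400, 16)

Answer: (2, 400, 16)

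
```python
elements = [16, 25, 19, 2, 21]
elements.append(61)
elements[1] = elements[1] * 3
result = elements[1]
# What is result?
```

Trace:
`elements = [16, 25, 19, 2, 21]` → elements = [16, 25, 19, 2, 21]
`elements.append(61)` → elements = [16, 25, 19, 2, 21, 61]
`elements[1] = elements[1] * 3` → elements = [16, 75, 19, 2, 21, 61]
`result = elements[1]` → result = 75
So result = 75

Answer: 75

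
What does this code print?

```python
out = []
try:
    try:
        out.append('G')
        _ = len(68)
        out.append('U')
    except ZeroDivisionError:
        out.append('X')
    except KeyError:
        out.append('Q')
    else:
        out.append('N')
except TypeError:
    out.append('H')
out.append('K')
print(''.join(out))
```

Execution trace: 'G' (try body) → 'H' (outer except TypeError) → 'K' (after the try/except). Output: GHK

Answer: GHK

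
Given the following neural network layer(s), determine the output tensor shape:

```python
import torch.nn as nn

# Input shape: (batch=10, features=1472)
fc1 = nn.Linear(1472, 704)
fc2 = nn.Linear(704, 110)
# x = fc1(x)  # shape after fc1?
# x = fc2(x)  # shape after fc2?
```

Input: (10, 1472) -> after fc1: (10, 704) -> Output: (10, 110)

Answer: (10, 110)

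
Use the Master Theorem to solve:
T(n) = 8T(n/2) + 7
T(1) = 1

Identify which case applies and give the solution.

a=8, b=2, f(n)=7. log_2(8) = 3. Since c=0 < 3, Case 1 applies: T(n) = Θ(n^log_b(a)) = O(n^3).

Answer: O(n^3) - Case 1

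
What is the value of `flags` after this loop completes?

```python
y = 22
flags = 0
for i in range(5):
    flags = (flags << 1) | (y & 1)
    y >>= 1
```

Reverse lowest 5 bits of 22
`flags` takes the values: 0 → 1 → 3 → 6 → 13

Answer: 13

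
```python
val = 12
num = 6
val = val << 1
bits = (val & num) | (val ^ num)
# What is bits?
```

Trace:
`val = 12` → val = 12
`num = 6` → num = 6
`val = val << 1` → val = 24
`bits = (val & num) | (val ^ num)` → bits = 30
So bits = 30

Answer: 30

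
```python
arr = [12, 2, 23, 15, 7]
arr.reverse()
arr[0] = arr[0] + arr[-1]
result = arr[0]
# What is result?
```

Trace:
`arr = [12, 2, 23, 15, 7]` → arr = [12, 2, 23, 15, 7]
`arr.reverse()` → arr = [7, 15, 23, 2, 12]
`arr[0] = arr[0] + arr[-1]` → arr = [19, 15, 23, 2, 12]
`result = arr[0]` → result = 19
So result = 19

Answer: 19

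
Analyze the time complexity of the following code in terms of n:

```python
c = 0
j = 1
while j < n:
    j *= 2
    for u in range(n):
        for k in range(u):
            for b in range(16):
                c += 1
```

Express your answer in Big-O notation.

Each loop level contributes: log n × n × n × 1. Multiplying the contributions gives O(n^2 log n).

Answer: O(n^2 log n)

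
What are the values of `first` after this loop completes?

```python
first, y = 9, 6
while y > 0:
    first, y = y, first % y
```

GCD of 9 and 6
`first` takes the values: 9 → 6 → 3

Answer: 3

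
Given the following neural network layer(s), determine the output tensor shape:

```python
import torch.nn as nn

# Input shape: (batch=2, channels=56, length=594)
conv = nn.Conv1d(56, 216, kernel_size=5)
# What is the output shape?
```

Input: (2, 56, 594) -> Output: (2, 216, 590)

Answer: (2, 216, 590)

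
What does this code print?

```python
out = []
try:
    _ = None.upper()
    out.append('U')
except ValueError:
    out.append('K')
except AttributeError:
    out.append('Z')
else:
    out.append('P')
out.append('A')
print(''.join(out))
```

Execution trace: 'Z' (except AttributeError) → 'A' (after the try/except). Output: ZA

Answer: ZA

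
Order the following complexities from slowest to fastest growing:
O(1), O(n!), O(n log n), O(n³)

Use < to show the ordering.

Ordered by growth rate: O(1) < O(n log n) < O(n³) < O(n!)

Answer: O(1) < O(n log n) < O(n³) < O(n!)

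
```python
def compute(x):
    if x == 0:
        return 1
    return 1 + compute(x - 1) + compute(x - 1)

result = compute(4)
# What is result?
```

compute(x) = 1 + 2·compute(x-1), compute(0)=1. Closed form: (1+1)·2^4 - 1 = 31.

Answer: 31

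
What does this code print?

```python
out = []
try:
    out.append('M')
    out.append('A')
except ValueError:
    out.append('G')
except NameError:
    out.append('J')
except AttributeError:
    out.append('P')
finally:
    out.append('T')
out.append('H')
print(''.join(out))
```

Execution trace: 'M' (try body) → 'A' (try body, no exception) → 'T' (finally) → 'H' (after the try/except). Output: MATH

Answer: MATH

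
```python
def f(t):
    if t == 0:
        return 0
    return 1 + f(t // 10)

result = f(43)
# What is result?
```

Count of digits of 43: 2

Answer: 2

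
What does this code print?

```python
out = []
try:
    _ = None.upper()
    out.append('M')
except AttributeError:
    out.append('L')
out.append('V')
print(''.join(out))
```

Execution trace: 'L' (except AttributeError) → 'V' (after the try/except). Output: LV

Answer: LV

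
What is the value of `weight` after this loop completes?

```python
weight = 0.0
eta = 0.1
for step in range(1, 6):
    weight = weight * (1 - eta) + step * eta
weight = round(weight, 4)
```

Moving average with lr=0.1
`weight` takes the values: 0.0 → 0.1 → 0.29 → 0.561 → 0.9049 → 1.31441 → 1.3144

Answer: 1.3144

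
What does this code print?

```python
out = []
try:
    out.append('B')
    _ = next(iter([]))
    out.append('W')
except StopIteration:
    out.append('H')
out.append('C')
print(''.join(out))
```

Execution trace: 'B' (try body) → 'H' (except StopIteration) → 'C' (after the try/except). Output: BHC

Answer: BHC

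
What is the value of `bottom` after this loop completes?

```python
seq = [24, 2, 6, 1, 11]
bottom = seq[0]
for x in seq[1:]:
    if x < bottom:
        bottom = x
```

Minimum of [24, 2, 6, 1, 11]
`bottom` takes the values: 24 → 2 → 1

Answer: 1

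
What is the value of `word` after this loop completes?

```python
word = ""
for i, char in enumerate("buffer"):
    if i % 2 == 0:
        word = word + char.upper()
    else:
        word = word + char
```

Uppercase even positions in 'buffer'
`word` takes the values: "" → "B" → "Bu" → "BuF" → "BuFf" → "BuFfE" → "BuFfEr"

Answer: "BuFfEr"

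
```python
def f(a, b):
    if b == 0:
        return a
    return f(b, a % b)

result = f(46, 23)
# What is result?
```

f(46, 23) -> f(23, 0) -> 23

Answer: 23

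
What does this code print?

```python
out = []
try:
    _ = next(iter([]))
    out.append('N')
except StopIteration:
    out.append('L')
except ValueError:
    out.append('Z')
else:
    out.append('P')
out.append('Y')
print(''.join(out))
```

Execution trace: 'L' (except StopIteration) → 'Y' (after the try/except). Output: LY

Answer: LY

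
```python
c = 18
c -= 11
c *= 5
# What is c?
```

Trace:
`c = 18` → c = 18
`c -= 11` → c = 7
`c *= 5` → c = 35
So c = 35

Answer: 35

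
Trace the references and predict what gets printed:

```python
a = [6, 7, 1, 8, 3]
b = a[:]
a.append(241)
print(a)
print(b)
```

Key concept: slice [:] creates copy.
Step by step:
`a = [6, 7, 1, 8, 3]` → a = [6, 7, 1, 8, 3]
`b = a[:]` → b = [6, 7, 1, 8, 3]
`a.append(241)` → a = [6, 7, 1, 8, 3, 241]
`print(a)` → prints [6, 7, 1, 8, 3, 241]
`print(b)` → prints [6, 7, 1, 8, 3]

Answer:
[6, 7, 1, 8, 3, 241]
[6, 7, 1, 8, 3]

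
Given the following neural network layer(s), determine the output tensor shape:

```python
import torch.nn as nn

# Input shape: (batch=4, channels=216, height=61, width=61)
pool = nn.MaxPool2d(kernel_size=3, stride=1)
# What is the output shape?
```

Input: (4, 216, 61, 61) -> Output: (4, 216, 59, 59)

Answer: (4, 216, 59, 59)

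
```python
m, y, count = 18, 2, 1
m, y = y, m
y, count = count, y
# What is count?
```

Trace:
`m, y, count = 18, 2, 1` → m = 18; y = 2; count = 1
`m, y = y, m` → m = 2; y = 18
`y, count = count, y` → y = 1; count = 18
So count = 18

Answer: 18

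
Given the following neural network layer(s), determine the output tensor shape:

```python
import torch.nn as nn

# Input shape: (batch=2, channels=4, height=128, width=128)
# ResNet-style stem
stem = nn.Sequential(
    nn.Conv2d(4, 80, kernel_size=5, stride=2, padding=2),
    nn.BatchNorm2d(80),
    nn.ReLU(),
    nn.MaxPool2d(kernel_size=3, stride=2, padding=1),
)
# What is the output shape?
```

Input: (2, 4, 128, 128) -> after Conv2d 5x5 stride=2: (2, 80, 64, 64) -> Output: (2, 80, 32, 32)

Answer: (2, 80, 32, 32)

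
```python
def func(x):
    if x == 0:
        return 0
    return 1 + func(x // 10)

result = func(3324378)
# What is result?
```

Count of digits of 3324378: 7

Answer: 7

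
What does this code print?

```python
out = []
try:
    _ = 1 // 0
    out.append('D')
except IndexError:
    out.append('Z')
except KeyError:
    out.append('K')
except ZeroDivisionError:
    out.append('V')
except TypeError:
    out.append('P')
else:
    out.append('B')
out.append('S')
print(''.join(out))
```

Execution trace: 'V' (except ZeroDivisionError) → 'S' (after the try/except). Output: VS

Answer: VS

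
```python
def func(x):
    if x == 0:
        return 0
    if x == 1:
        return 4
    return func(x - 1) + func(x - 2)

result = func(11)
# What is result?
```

Build up from base cases: func(0)=0, func(1)=4, func(2)=4, func(3)=8, func(4)=12, func(5)=20, func(6)=32, ..., func(11)=356

Answer: 356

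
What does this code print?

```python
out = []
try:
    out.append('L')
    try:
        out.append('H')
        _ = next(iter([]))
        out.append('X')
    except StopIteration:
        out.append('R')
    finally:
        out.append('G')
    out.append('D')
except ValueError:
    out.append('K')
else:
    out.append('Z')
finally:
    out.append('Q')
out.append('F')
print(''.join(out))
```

Execution trace: 'L' (try body) → 'H' (inner try body) → 'R' (inner except StopIteration) → 'G' (inner finally) → 'D' (try body, no exception) → 'Z' (else) → 'Q' (finally) → 'F' (after the try/except). Output: LHRGDZQF

Answer: LHRGDZQF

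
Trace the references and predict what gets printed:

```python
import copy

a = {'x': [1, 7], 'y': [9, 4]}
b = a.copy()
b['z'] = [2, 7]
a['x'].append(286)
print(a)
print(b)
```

Key concept: shallow copy of dict with mutable values.
Step by step:
`a = {'x': [1, 7], 'y': [9, 4]}` → a = {'x': [1, 7], 'y': [9, 4]}
`b = a.copy()` → b = {'x': [1, 7], 'y': [9, 4]}
`b['z'] = [2, 7]` → b = {'x': [1, 7], 'y': [9, 4], 'z': [2, 7]}
`a['x'].append(286)` → a = {'x': [1, 7, 286], 'y': [9, 4]}; b = {'x': [1, 7, 286], 'y': [9, 4], 'z': [2, 7]}
`print(a)` → prints {'x': [1, 7, 286], 'y': [9, 4]}
`print(b)` → prints {'x': [1, 7, 286], 'y': [9, 4], 'z': [2, 7]}

Answer:
{'x': [1, 7, 286], 'y': [9, 4]}
{'x': [1, 7, 286], 'y': [9, 4], 'z': [2, 7]}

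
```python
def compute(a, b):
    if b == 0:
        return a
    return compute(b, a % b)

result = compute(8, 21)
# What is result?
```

compute(8, 21) -> compute(21, 8) -> compute(8, 5) -> compute(5, 3) -> compute(3, 2) -> compute(2, 1) -> compute(1, 0) -> 1

Answer: 1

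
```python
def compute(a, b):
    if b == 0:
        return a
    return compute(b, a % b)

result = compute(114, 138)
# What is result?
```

compute(114, 138) -> compute(138, 114) -> compute(114, 24) -> compute(24, 18) -> compute(18, 6) -> compute(6, 0) -> 6

Answer: 6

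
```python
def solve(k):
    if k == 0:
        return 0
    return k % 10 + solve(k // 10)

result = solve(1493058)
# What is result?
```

Sum of digits of 1493058: 8 + 5 + 0 + 3 + 9 + 4 + 1 = 30

Answer: 30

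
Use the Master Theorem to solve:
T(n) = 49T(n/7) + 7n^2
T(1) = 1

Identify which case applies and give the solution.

a=49, b=7, f(n)=7n^2. log_7(49) = 2. Since c=2 = 2, Case 2 applies: T(n) = Θ(n^log_b(a) · log n) = O(n^2 log n).

Answer: O(n^2 log n) - Case 2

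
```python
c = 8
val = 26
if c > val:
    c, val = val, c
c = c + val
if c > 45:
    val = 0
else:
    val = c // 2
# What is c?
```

Trace:
`c = 8` → c = 8
`val = 26` → val = 26
`if c > val: ...` → c > val is False → no variable changes
`c = c + val` → c = 34
`if c > 45: ...` → c > 45 is False, take else branch → val = 17
So c = 34

Answer: 34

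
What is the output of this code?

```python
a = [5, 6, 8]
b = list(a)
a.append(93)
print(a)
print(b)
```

Key concept: list() constructor creates copy.
Step by step:
`a = [5, 6, 8]` → a = [5, 6, 8]
`b = list(a)` → b = [5, 6, 8]
`a.append(93)` → a = [5, 6, 8, 93]
`print(a)` → prints [5, 6, 8, 93]
`print(b)` → prints [5, 6, 8]

Answer:
[5, 6, 8, 93]
[5, 6, 8]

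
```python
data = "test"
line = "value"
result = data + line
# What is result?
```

Trace:
`data = "test"` → data = 'test'
`line = "value"` → line = 'value'
`result = data + line` → result = 'testvalue'
So result = 'testvalue'

Answer: 'testvalue'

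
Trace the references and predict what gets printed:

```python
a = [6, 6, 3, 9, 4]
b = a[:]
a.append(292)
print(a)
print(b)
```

Key concept: slice [:] creates copy.
Step by step:
`a = [6, 6, 3, 9, 4]` → a = [6, 6, 3, 9, 4]
`b = a[:]` → b = [6, 6, 3, 9, 4]
`a.append(292)` → a = [6, 6, 3, 9, 4, 292]
`print(a)` → prints [6, 6, 3, 9, 4, 292]
`print(b)` → prints [6, 6, 3, 9, 4]

Answer:
[6, 6, 3, 9, 4, 292]
[6, 6, 3, 9, 4]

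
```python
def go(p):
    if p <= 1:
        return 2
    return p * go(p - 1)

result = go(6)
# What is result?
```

go(6) = 6 * 5 * 4 * 3 * 2 * 2 = 1440

Answer: 1440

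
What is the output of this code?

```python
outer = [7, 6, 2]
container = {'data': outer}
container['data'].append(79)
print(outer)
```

Key concept: dict holds reference to list.
Step by step:
`outer = [7, 6, 2]` → outer = [7, 6, 2]
`container = {'data': outer}` → container = {'data': [7, 6, 2]}
`container['data'].append(79)` → outer = [7, 6, 2, 79]; container = {'data': [7, 6, 2, 79]}
`print(outer)` → prints [7, 6, 2, 79]

Answer: [7, 6, 2, 79]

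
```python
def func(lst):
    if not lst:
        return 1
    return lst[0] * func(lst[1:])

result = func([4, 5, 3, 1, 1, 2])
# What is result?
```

Product over [4, 5, 3, 1, 1, 2] = 4 * 5 * 3 * 1 * 1 * 2 = 120

Answer: 120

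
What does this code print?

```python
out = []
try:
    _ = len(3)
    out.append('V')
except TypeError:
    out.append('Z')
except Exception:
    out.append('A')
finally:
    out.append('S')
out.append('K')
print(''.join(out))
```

Execution trace: 'Z' (except TypeError) → 'S' (finally) → 'K' (after the try/except). Output: ZSK

Answer: ZSK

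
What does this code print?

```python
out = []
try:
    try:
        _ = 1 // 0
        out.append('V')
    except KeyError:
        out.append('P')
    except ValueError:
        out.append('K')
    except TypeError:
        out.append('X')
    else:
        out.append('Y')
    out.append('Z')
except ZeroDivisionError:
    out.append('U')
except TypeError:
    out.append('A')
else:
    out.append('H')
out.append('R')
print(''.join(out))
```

Execution trace: 'U' (except ZeroDivisionError) → 'R' (after the try/except). Output: UR

Answer: UR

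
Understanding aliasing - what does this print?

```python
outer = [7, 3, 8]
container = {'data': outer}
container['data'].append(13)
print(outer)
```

Key concept: dict holds reference to list.
Step by step:
`outer = [7, 3, 8]` → outer = [7, 3, 8]
`container = {'data': outer}` → container = {'data': [7, 3, 8]}
`container['data'].append(13)` → outer = [7, 3, 8, 13]; container = {'data': [7, 3, 8, 13]}
`print(outer)` → prints [7, 3, 8, 13]

Answer: [7, 3, 8, 13]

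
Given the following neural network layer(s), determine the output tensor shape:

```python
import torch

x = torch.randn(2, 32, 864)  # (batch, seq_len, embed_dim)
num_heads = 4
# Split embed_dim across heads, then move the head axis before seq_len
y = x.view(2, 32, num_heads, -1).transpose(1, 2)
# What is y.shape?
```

Input: (2, 32, 864) -> head_dim = 864 // 4 = 216; after view: (2, 32, 4, 216) -> after transpose(1, 2): (2, 4, 32, 216) -> Output: (2, 4, 32, 216)

Answer: (2, 4, 32, 216)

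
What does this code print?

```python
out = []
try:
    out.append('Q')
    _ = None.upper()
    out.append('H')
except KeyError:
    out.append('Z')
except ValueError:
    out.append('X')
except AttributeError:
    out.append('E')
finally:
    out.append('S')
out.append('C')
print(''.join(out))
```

Execution trace: 'Q' (try body) → 'E' (except AttributeError) → 'S' (finally) → 'C' (after the try/except). Output: QESC

Answer: QESC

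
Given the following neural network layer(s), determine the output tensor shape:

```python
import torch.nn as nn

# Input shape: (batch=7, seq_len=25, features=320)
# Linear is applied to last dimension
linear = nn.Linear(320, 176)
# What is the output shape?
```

Input: (7, 25, 320) -> Output: (7, 25, 176)

Answer: (7, 25, 176)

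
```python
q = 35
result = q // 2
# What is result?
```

Trace:
`q = 35` → q = 35
`result = q // 2` → result = 17
So result = 17

Answer: 17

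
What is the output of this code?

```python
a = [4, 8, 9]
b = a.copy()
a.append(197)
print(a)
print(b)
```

Key concept: list.copy() creates independent copy.
Step by step:
`a = [4, 8, 9]` → a = [4, 8, 9]
`b = a.copy()` → b = [4, 8, 9]
`a.append(197)` → a = [4, 8, 9, 197]
`print(a)` → prints [4, 8, 9, 197]
`print(b)` → prints [4, 8, 9]

Answer:
[4, 8, 9, 197]
[4, 8, 9]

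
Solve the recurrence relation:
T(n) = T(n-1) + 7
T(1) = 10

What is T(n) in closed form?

Unrolling: T(n) = T(1) + 7·(n-1) = 10 + 7(n-1) = 7n + 3.

Answer: T(n) = 7n + 3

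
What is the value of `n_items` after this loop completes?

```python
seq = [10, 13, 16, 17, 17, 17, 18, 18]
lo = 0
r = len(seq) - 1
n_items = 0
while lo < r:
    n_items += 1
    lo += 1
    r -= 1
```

Iterations until pointers meet (list length 8)
`n_items` takes the values: 0 → 1 → 2 → 3 → 4

Answer: 4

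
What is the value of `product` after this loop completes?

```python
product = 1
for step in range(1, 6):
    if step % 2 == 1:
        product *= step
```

Product of odd numbers 1 to 5
`product` takes the values: 1 → 3 → 15

Answer: 15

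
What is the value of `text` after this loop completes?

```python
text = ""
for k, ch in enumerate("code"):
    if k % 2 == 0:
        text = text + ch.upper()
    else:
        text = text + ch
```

Uppercase even positions in 'code'
`text` takes the values: "" → "C" → "Co" → "CoD" → "CoDe"

Answer: "CoDe"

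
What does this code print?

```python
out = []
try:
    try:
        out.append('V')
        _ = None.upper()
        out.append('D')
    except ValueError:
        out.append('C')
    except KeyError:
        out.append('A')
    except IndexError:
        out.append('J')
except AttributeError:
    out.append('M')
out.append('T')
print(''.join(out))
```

Execution trace: 'V' (try body) → 'M' (outer except AttributeError) → 'T' (after the try/except). Output: VMT

Answer: VMT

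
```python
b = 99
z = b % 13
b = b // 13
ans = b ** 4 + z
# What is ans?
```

Trace:
`b = 99` → b = 99
`z = b % 13` → z = 8
`b = b // 13` → b = 7
`ans = b ** 4 + z` → ans = 2409
So ans = 2409

Answer: 2409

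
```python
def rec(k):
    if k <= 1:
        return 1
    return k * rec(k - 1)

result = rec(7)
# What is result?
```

rec(7) = 7 * 6 * 5 * 4 * 3 * 2 * 1 = 5040

Answer: 5040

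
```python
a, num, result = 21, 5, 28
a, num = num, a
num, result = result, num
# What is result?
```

Trace:
`a, num, result = 21, 5, 28` → a = 21; num = 5; result = 28
`a, num = num, a` → a = 5; num = 21
`num, result = result, num` → num = 28; result = 21
So result = 21

Answer: 21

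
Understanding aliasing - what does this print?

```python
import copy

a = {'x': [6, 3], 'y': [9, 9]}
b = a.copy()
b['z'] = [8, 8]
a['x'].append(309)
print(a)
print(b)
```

Key concept: shallow copy of dict with mutable values.
Step by step:
`a = {'x': [6, 3], 'y': [9, 9]}` → a = {'x': [6, 3], 'y': [9, 9]}
`b = a.copy()` → b = {'x': [6, 3], 'y': [9, 9]}
`b['z'] = [8, 8]` → b = {'x': [6, 3], 'y': [9, 9], 'z': [8, 8]}
`a['x'].append(309)` → a = {'x': [6, 3, 309], 'y': [9, 9]}; b = {'x': [6, 3, 309], 'y': [9, 9], 'z': [8, 8]}
`print(a)` → prints {'x': [6, 3, 309], 'y': [9, 9]}
`print(b)` → prints {'x': [6, 3, 309], 'y': [9, 9], 'z': [8, 8]}

Answer:
{'x': [6, 3, 309], 'y': [9, 9]}
{'x': [6, 3, 309], 'y': [9, 9], 'z': [8, 8]}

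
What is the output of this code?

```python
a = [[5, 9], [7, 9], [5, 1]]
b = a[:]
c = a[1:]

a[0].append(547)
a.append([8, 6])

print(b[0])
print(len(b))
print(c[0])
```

Key concept: slice with nested mutation.
Step by step:
`a = [[5, 9], [7, 9], [5, 1]]` → a = [[5, 9], [7, 9], [5, 1]]
`b = a[:]` → b = [[5, 9], [7, 9], [5, 1]]
`c = a[1:]` → c = [[7, 9], [5, 1]]
`a[0].append(547)` → a = [[5, 9, 547], [7, 9], [5, 1]]; b = [[5, 9, 547], [7, 9], [5, 1]]
`a.append([8, 6])` → a = [[5, 9, 547], [7, 9], [5, 1], [8, 6]]
`print(b[0])` → prints [5, 9, 547]
`print(len(b))` → prints 3
`print(c[0])` → prints [7, 9]

Answer:
[5, 9, 547]
3
[7, 9]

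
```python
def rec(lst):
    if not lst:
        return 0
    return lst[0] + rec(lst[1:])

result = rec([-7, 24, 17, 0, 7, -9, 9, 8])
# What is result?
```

(-7) + 24 + 17 + 0 + 7 + (-9) + 9 + 8 + 0 = 49

Answer: 49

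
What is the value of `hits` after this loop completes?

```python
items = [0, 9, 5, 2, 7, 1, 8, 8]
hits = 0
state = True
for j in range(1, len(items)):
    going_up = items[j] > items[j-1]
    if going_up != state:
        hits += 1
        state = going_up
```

Count direction changes in [0, 9, 5, 2, 7, 1, 8, 8]
`hits` takes the values: 0 → 1 → 2 → 3 → 4 → 5

Answer: 5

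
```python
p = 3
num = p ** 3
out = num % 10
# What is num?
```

Trace:
`p = 3` → p = 3
`num = p ** 3` → num = 27
`out = num % 10` → out = 7
So num = 27

Answer: 27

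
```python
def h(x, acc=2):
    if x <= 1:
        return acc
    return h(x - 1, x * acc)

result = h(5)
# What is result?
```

Accumulator trace (n, acc): (5, 2) -> (4, 10) -> (3, 40) -> (2, 120) -> (1, 240) -> return 240

Answer: 240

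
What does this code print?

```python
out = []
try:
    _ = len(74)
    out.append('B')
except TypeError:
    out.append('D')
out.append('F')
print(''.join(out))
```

Execution trace: 'D' (except TypeError) → 'F' (after the try/except). Output: DF

Answer: DF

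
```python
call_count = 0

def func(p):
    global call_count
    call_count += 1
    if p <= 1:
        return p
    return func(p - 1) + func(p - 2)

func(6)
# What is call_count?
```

Calls(p) = 1 + Calls(p-1) + Calls(p-2); Calls(0)=Calls(1)=1. For p=6 this gives 25.

Answer: 25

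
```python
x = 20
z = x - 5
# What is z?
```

Trace:
`x = 20` → x = 20
`z = x - 5` → z = 15
So z = 15

Answer: 15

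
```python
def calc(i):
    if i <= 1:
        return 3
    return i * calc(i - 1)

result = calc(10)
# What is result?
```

calc(10) = 10 * 9 * 8 * 7 * 6 * 5 * 4 * 3 * 2 * 3 = 10886400

Answer: 10886400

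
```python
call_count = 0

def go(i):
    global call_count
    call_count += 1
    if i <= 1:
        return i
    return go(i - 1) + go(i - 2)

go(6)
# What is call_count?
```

Calls(i) = 1 + Calls(i-1) + Calls(i-2); Calls(0)=Calls(1)=1. For i=6 this gives 25.

Answer: 25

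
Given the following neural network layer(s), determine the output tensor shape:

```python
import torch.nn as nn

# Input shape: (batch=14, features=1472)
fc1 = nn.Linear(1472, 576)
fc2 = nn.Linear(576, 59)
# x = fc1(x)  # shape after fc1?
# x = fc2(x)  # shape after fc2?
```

Input: (14, 1472) -> after fc1: (14, 576) -> Output: (14, 59)

Answer: (14, 59)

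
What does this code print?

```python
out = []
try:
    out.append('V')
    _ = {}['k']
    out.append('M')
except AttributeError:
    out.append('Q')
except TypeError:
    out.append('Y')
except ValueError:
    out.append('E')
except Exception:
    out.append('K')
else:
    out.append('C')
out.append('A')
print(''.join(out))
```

Execution trace: 'V' (try body) → 'K' (except Exception) → 'A' (after the try/except). Output: VKA

Answer: VKA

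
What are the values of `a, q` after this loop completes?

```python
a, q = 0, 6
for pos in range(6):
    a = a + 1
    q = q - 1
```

a goes 0→6, q goes 6→0
`a, q` takes the values: (0, 6) → (1, 6) → (1, 5) → (2, 5) → (2, 4) → (3, 4) → (3, 3) → (4, 3) → (4, 2) → (5, 2) → (5, 1) → (6, 1) → (6, 0)

Answer: 6, 0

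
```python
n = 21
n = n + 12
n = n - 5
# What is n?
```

Trace:
`n = 21` → n = 21
`n = n + 12` → n = 33
`n = n - 5` → n = 28
So n = 28

Answer: 28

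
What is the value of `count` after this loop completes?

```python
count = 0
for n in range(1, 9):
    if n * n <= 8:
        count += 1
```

Count numbers where n² ≤ 8
`count` takes the values: 0 → 1 → 2

Answer: 2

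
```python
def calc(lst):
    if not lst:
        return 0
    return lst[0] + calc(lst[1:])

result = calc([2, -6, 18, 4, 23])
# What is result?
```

2 + (-6) + 18 + 4 + 23 + 0 = 41

Answer: 41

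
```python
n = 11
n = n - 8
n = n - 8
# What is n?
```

Trace:
`n = 11` → n = 11
`n = n - 8` → n = 3
`n = n - 8` → n = -5
So n = -5

Answer: -5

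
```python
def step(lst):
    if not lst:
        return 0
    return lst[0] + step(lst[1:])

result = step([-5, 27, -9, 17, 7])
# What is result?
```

(-5) + 27 + (-9) + 17 + 7 + 0 = 37

Answer: 37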